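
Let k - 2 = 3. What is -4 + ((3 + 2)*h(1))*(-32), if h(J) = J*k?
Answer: -804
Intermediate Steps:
k = 5 (k = 2 + 3 = 5)
h(J) = 5*J (h(J) = J*5 = 5*J)
-4 + ((3 + 2)*h(1))*(-32) = -4 + ((3 + 2)*(5*1))*(-32) = -4 + (5*5)*(-32) = -4 + 25*(-32) = -4 - 800 = -804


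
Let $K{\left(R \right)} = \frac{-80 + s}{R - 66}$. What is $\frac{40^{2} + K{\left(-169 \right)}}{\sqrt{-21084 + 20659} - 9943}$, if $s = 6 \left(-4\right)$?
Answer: $- \frac{623267012}{3872160565} - \frac{62684 i \sqrt{17}}{774432113} \approx -0.16096 - 0.00033373 i$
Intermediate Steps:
$s = -24$
$K{\left(R \right)} = - \frac{104}{-66 + R}$ ($K{\left(R \right)} = \frac{-80 - 24}{R - 66} = - \frac{104}{-66 + R}$)
$\frac{40^{2} + K{\left(-169 \right)}}{\sqrt{-21084 + 20659} - 9943} = \frac{40^{2} - \frac{104}{-66 - 169}}{\sqrt{-21084 + 20659} - 9943} = \frac{1600 - \frac{104}{-235}}{\sqrt{-425} - 9943} = \frac{1600 - - \frac{104}{235}}{5 i \sqrt{17} - 9943} = \frac{1600 + \frac{104}{235}}{-9943 + 5 i \sqrt{17}} = \frac{376104}{235 \left(-9943 + 5 i \sqrt{17}\right)}$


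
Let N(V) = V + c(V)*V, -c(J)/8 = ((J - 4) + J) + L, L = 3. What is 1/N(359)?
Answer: -1/2058865 ≈ -4.8570e-7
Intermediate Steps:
c(J) = 8 - 16*J (c(J) = -8*(((J - 4) + J) + 3) = -8*(((-4 + J) + J) + 3) = -8*((-4 + 2*J) + 3) = -8*(-1 + 2*J) = 8 - 16*J)
N(V) = V + V*(8 - 16*V) (N(V) = V + (8 - 16*V)*V = V + V*(8 - 16*V))
1/N(359) = 1/(359*(9 - 16*359)) = 1/(359*(9 - 5744)) = 1/(359*(-5735)) = 1/(-2058865) = -1/2058865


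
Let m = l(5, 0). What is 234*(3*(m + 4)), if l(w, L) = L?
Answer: 2808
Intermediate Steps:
m = 0
234*(3*(m + 4)) = 234*(3*(0 + 4)) = 234*(3*4) = 234*12 = 2808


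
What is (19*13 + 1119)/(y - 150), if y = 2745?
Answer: 1366/2595 ≈ 0.52640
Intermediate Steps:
(19*13 + 1119)/(y - 150) = (19*13 + 1119)/(2745 - 150) = (247 + 1119)/2595 = 1366*(1/2595) = 1366/2595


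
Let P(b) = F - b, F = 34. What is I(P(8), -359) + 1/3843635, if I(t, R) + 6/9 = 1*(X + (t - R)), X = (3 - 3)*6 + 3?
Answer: 4466303873/11530905 ≈ 387.33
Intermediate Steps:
P(b) = 34 - b
X = 3 (X = 0*6 + 3 = 0 + 3 = 3)
I(t, R) = 7/3 + t - R (I(t, R) = -⅔ + 1*(3 + (t - R)) = -⅔ + 1*(3 + t - R) = -⅔ + (3 + t - R) = 7/3 + t - R)
I(P(8), -359) + 1/3843635 = (7/3 + (34 - 1*8) - 1*(-359)) + 1/3843635 = (7/3 + (34 - 8) + 359) + 1/3843635 = (7/3 + 26 + 359) + 1/3843635 = 1162/3 + 1/3843635 = 4466303873/11530905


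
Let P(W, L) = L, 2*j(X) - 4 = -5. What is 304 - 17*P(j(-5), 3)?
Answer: 253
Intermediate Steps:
j(X) = -½ (j(X) = 2 + (½)*(-5) = 2 - 5/2 = -½)
304 - 17*P(j(-5), 3) = 304 - 17*3 = 304 - 1*51 = 304 - 51 = 253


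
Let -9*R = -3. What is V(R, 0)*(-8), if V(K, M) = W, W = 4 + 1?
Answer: -40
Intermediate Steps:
R = 1/3 (R = -1/9*(-3) = 1/3 ≈ 0.33333)
W = 5
V(K, M) = 5
V(R, 0)*(-8) = 5*(-8) = -40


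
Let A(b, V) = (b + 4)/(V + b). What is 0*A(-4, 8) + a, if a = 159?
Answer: 159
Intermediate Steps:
A(b, V) = (4 + b)/(V + b)
0*A(-4, 8) + a = 0*((4 - 4)/(8 - 4)) + 159 = 0*(0/4) + 159 = 0*((1/4)*0) + 159 = 0*0 + 159 = 0 + 159 = 159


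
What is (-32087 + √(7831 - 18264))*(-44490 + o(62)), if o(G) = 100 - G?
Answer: 1426331324 - 44452*I*√10433 ≈ 1.4263e+9 - 4.5404e+6*I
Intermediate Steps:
(-32087 + √(7831 - 18264))*(-44490 + o(62)) = (-32087 + √(7831 - 18264))*(-44490 + (100 - 1*62)) = (-32087 + √(-10433))*(-44490 + (100 - 62)) = (-32087 + I*√10433)*(-44490 + 38) = (-32087 + I*√10433)*(-44452) = 1426331324 - 44452*I*√10433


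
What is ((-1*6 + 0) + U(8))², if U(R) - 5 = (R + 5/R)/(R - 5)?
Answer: 225/64 ≈ 3.5156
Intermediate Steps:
U(R) = 5 + (R + 5/R)/(-5 + R) (U(R) = 5 + (R + 5/R)/(R - 5) = 5 + (R + 5/R)/(-5 + R))
((-1*6 + 0) + U(8))² = ((-1*6 + 0) + (5 - 25*8 + 6*8²)/(8*(-5 + 8)))² = ((-6 + 0) + (⅛)*(5 - 200 + 6*64)/3)² = (-6 + (⅛)*(⅓)*(5 - 200 + 384))² = (-6 + (⅛)*(⅓)*189)² = (-6 + 63/8)² = (15/8)² = 225/64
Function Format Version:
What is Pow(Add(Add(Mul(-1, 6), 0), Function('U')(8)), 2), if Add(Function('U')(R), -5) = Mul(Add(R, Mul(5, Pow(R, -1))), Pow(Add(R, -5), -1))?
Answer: Rational(225, 64) ≈ 3.5156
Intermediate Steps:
Function('U')(R) = Add(5, Mul(Pow(Add(-5, R), -1), Add(R, Mul(5, Pow(R, -1))))) (Function('U')(R) = Add(5, Mul(Add(R, Mul(5, Pow(R, -1))), Pow(Add(R, -5), -1))) = Add(5, Mul(Add(R, Mul(5, Pow(R, -1))), Pow(Add(-5, R), -1))) = Add(5, Mul(Pow(Add(-5, R), -1), Add(R, Mul(5, Pow(R, -1))))))
Pow(Add(Add(Mul(-1, 6), 0), Function('U')(8)), 2) = Pow(Add(Add(Mul(-1, 6), 0), Mul(Pow(8, -1), Pow(Add(-5, 8), -1), Add(5, Mul(-25, 8), Mul(6, Pow(8, 2))))), 2) = Pow(Add(Add(-6, 0), Mul(Rational(1, 8), Pow(3, -1), Add(5, -200, Mul(6, 64)))), 2) = Pow(Add(-6, Mul(Rational(1, 8), Rational(1, 3), Add(5, -200, 384))), 2) = Pow(Add(-6, Mul(Rational(1, 8), Rational(1, 3), 189)), 2) = Pow(Add(-6, Rational(63, 8)), 2) = Pow(Rational(15, 8), 2) = Rational(225, 64)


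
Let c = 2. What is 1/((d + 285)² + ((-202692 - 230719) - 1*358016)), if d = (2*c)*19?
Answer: -1/661106 ≈ -1.5126e-6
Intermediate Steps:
d = 76 (d = (2*2)*19 = 4*19 = 76)
1/((d + 285)² + ((-202692 - 230719) - 1*358016)) = 1/((76 + 285)² + ((-202692 - 230719) - 1*358016)) = 1/(361² + (-433411 - 358016)) = 1/(130321 - 791427) = 1/(-661106) = -1/661106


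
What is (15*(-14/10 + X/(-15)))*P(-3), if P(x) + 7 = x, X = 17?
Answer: 380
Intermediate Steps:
P(x) = -7 + x
(15*(-14/10 + X/(-15)))*P(-3) = (15*(-14/10 + 17/(-15)))*(-7 - 3) = (15*(-14*⅒ + 17*(-1/15)))*(-10) = (15*(-7/5 - 17/15))*(-10) = (15*(-38/15))*(-10) = -38*(-10) = 380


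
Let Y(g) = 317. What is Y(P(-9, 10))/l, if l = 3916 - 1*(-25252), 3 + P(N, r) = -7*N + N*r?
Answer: 317/29168 ≈ 0.010868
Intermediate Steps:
P(N, r) = -3 - 7*N + N*r (P(N, r) = -3 + (-7*N + N*r) = -3 - 7*N + N*r)
l = 29168 (l = 3916 + 25252 = 29168)
Y(P(-9, 10))/l = 317/29168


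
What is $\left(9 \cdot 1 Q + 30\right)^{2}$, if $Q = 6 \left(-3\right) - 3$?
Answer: $25281$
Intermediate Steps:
$Q = -21$ ($Q = -18 - 3 = -21$)
$\left(9 \cdot 1 Q + 30\right)^{2} = \left(9 \cdot 1 \left(-21\right) + 30\right)^{2} = \left(9 \left(-21\right) + 30\right)^{2} = \left(-189 + 30\right)^{2} = \left(-159\right)^{2} = 25281$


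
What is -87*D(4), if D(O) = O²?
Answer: -1392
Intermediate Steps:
-87*D(4) = -87*4² = -87*16 = -1392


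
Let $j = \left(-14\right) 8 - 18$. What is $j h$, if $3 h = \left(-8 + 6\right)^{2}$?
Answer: $- \frac{520}{3} \approx -173.33$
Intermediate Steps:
$h = \frac{4}{3}$ ($h = \frac{\left(-8 + 6\right)^{2}}{3} = \frac{\left(-2\right)^{2}}{3} = \frac{1}{3} \cdot 4 = \frac{4}{3} \approx 1.3333$)
$j = -130$ ($j = -112 - 18 = -130$)
$j h = \left(-130\right) \frac{4}{3} = - \frac{520}{3}$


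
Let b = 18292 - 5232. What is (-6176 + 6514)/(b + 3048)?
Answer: 169/8054 ≈ 0.020983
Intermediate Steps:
b = 13060
(-6176 + 6514)/(b + 3048) = (-6176 + 6514)/(13060 + 3048) = 338/16108 = 338*(1/16108) = 169/8054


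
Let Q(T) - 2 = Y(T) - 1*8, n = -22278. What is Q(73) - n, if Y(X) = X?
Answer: 22345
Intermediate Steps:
Q(T) = -6 + T (Q(T) = 2 + (T - 1*8) = 2 + (T - 8) = 2 + (-8 + T) = -6 + T)
Q(73) - n = (-6 + 73) - 1*(-22278) = 67 + 22278 = 22345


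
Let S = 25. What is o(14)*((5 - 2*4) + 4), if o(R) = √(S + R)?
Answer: √39 ≈ 6.2450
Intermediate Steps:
o(R) = √(25 + R)
o(14)*((5 - 2*4) + 4) = √(25 + 14)*((5 - 2*4) + 4) = √39*((5 - 8) + 4) = √39*(-3 + 4) = √39*1 = √39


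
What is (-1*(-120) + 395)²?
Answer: 265225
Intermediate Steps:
(-1*(-120) + 395)² = (120 + 395)² = 515² = 265225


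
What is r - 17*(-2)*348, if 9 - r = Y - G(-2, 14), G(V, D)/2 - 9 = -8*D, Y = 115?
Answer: 11520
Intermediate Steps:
G(V, D) = 18 - 16*D (G(V, D) = 18 + 2*(-8*D) = 18 - 16*D)
r = -312 (r = 9 - (115 - (18 - 16*14)) = 9 - (115 - (18 - 224)) = 9 - (115 - 1*(-206)) = 9 - (115 + 206) = 9 - 1*321 = 9 - 321 = -312)
r - 17*(-2)*348 = -312 - 17*(-2)*348 = -312 + 34*348 = -312 + 11832 = 11520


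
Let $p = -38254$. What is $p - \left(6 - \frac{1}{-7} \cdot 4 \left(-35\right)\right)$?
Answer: $-38240$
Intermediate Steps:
$p - \left(6 - \frac{1}{-7} \cdot 4 \left(-35\right)\right) = -38254 - \left(6 - \frac{1}{-7} \cdot 4 \left(-35\right)\right) = -38254 - \left(6 - \left(- \frac{1}{7}\right) 4 \left(-35\right)\right) = -38254 - -14 = -38254 + \left(20 - 6\right) = -38254 + 14 = -38240$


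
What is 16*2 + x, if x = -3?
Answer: 29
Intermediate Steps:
16*2 + x = 16*2 - 3 = 32 - 3 = 29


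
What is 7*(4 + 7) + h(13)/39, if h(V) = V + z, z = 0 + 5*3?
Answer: 3031/39 ≈ 77.718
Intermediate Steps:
z = 15 (z = 0 + 15 = 15)
h(V) = 15 + V (h(V) = V + 15 = 15 + V)
7*(4 + 7) + h(13)/39 = 7*(4 + 7) + (15 + 13)/39 = 7*11 + 28*(1/39) = 77 + 28/39 = 3031/39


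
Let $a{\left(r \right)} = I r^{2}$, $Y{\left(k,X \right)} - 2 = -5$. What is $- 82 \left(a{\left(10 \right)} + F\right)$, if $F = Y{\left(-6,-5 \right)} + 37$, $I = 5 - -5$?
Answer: $-84788$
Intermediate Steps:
$Y{\left(k,X \right)} = -3$ ($Y{\left(k,X \right)} = 2 - 5 = -3$)
$I = 10$ ($I = 5 + 5 = 10$)
$F = 34$ ($F = -3 + 37 = 34$)
$a{\left(r \right)} = 10 r^{2}$
$- 82 \left(a{\left(10 \right)} + F\right) = - 82 \left(10 \cdot 10^{2} + 34\right) = - 82 \left(10 \cdot 100 + 34\right) = - 82 \left(1000 + 34\right) = \left(-82\right) 1034 = -84788$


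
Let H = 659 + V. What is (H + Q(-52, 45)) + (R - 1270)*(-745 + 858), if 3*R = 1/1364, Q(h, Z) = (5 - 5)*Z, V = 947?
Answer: -580671055/4092 ≈ -1.4190e+5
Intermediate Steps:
Q(h, Z) = 0 (Q(h, Z) = 0*Z = 0)
R = 1/4092 (R = (⅓)/1364 = (⅓)*(1/1364) = 1/4092 ≈ 0.00024438)
H = 1606 (H = 659 + 947 = 1606)
(H + Q(-52, 45)) + (R - 1270)*(-745 + 858) = (1606 + 0) + (1/4092 - 1270)*(-745 + 858) = 1606 - 5196839/4092*113 = 1606 - 587242807/4092 = -580671055/4092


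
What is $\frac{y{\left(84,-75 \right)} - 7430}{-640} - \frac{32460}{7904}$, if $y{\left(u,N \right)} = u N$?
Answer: $\frac{274211}{15808} \approx 17.346$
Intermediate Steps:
$y{\left(u,N \right)} = N u$
$\frac{y{\left(84,-75 \right)} - 7430}{-640} - \frac{32460}{7904} = \frac{\left(-75\right) 84 - 7430}{-640} - \frac{32460}{7904} = \left(-6300 - 7430\right) \left(- \frac{1}{640}\right) - \frac{8115}{1976} = \left(-13730\right) \left(- \frac{1}{640}\right) - \frac{8115}{1976} = \frac{1373}{64} - \frac{8115}{1976} = \frac{274211}{15808}$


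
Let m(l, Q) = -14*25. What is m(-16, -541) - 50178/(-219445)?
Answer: -76755572/219445 ≈ -349.77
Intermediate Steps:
m(l, Q) = -350
m(-16, -541) - 50178/(-219445) = -350 - 50178/(-219445) = -350 - 50178*(-1)/219445 = -350 - 1*(-50178/219445) = -350 + 50178/219445 = -76755572/219445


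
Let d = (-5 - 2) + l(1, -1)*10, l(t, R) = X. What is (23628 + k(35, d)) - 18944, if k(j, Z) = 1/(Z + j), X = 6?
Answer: 412193/88 ≈ 4684.0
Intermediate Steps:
l(t, R) = 6
d = 53 (d = (-5 - 2) + 6*10 = -7 + 60 = 53)
(23628 + k(35, d)) - 18944 = (23628 + 1/(53 + 35)) - 18944 = (23628 + 1/88) - 18944 = 2079265/88 - 18944 = 412193/88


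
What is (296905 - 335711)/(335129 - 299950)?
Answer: -38806/35179 ≈ -1.1031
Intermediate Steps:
(296905 - 335711)/(335129 - 299950) = -38806/35179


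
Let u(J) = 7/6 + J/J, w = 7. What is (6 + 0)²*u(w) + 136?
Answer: 214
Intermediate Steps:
u(J) = 13/6 (u(J) = 7*(⅙) + 1 = 7/6 + 1 = 13/6)
(6 + 0)²*u(w) + 136 = (6 + 0)²*(13/6) + 136 = 6²*(13/6) + 136 = 36*(13/6) + 136 = 78 + 136 = 214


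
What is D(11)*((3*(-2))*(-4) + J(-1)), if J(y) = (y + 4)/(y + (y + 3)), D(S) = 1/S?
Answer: 27/11 ≈ 2.4545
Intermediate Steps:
J(y) = (4 + y)/(3 + 2*y) (J(y) = (4 + y)/(y + (3 + y)) = (4 + y)/(3 + 2*y))
D(11)*((3*(-2))*(-4) + J(-1)) = ((3*(-2))*(-4) + (4 - 1)/(3 + 2*(-1)))/11 = (-6*(-4) + 3/(3 - 2))/11 = (24 + 3/1)/11 = (24 + 1*3)/11 = (24 + 3)/11 = (1/11)*27 = 27/11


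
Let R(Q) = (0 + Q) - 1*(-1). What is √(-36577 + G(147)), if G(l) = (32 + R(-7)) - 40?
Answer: I*√36591 ≈ 191.29*I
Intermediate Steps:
R(Q) = 1 + Q (R(Q) = Q + 1 = 1 + Q)
G(l) = -14 (G(l) = (32 + (1 - 7)) - 40 = (32 - 6) - 40 = 26 - 40 = -14)
√(-36577 + G(147)) = √(-36577 - 14) = √(-36591) = I*√36591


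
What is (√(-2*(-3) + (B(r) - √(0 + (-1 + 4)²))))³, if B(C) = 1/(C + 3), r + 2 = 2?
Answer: 10*√30/9 ≈ 6.0858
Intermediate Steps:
r = 0 (r = -2 + 2 = 0)
B(C) = 1/(3 + C)
(√(-2*(-3) + (B(r) - √(0 + (-1 + 4)²))))³ = (√(-2*(-3) + (1/(3 + 0) - √(0 + (-1 + 4)²))))³ = (√(6 + (1/3 - √(0 + 3²))))³ = (√(6 + (⅓ - √(0 + 9))))³ = (√(6 + (⅓ - √9)))³ = (√(6 + (⅓ - 1*3)))³ = (√(6 + (⅓ - 3)))³ = (√(6 - 8/3))³ = (√(10/3))³ = (√30/3)³ = 10*√30/9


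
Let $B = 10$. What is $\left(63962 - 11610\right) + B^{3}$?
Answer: $53352$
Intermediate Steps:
$\left(63962 - 11610\right) + B^{3} = \left(63962 - 11610\right) + 10^{3} = \left(63962 - 11610\right) + 1000 = 52352 + 1000 = 53352$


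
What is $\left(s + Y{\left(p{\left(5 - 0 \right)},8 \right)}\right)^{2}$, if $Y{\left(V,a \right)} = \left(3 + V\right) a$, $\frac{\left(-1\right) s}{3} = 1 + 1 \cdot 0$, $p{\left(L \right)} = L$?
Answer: $3721$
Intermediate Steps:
$s = -3$ ($s = - 3 \left(1 + 1 \cdot 0\right) = - 3 \left(1 + 0\right) = \left(-3\right) 1 = -3$)
$Y{\left(V,a \right)} = a \left(3 + V\right)$
$\left(s + Y{\left(p{\left(5 - 0 \right)},8 \right)}\right)^{2} = \left(-3 + 8 \left(3 + \left(5 - 0\right)\right)\right)^{2} = \left(-3 + 8 \left(3 + \left(5 + 0\right)\right)\right)^{2} = \left(-3 + 8 \left(3 + 5\right)\right)^{2} = \left(-3 + 8 \cdot 8\right)^{2} = \left(-3 + 64\right)^{2} = 61^{2} = 3721$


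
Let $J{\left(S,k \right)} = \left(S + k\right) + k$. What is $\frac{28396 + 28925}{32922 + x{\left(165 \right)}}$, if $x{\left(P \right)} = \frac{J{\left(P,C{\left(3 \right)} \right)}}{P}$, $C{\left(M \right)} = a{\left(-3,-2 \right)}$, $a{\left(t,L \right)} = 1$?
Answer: $\frac{9457965}{5432297} \approx 1.7411$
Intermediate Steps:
$C{\left(M \right)} = 1$
$J{\left(S,k \right)} = S + 2 k$
$x{\left(P \right)} = \frac{2 + P}{P}$ ($x{\left(P \right)} = \frac{P + 2 \cdot 1}{P} = \frac{P + 2}{P} = \frac{2 + P}{P}$)
$\frac{28396 + 28925}{32922 + x{\left(165 \right)}} = \frac{28396 + 28925}{32922 + \frac{2 + 165}{165}} = \frac{57321}{32922 + \frac{1}{165} \cdot 167} = \frac{57321}{32922 + \frac{167}{165}} = \frac{57321}{\frac{5432297}{165}} = 57321 \cdot \frac{165}{5432297} = \frac{9457965}{5432297}$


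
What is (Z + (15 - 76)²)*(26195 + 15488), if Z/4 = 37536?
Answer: 6413554795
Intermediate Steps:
Z = 150144 (Z = 4*37536 = 150144)
(Z + (15 - 76)²)*(26195 + 15488) = (150144 + (15 - 76)²)*(26195 + 15488) = (150144 + (-61)²)*41683 = (150144 + 3721)*41683 = 153865*41683 = 6413554795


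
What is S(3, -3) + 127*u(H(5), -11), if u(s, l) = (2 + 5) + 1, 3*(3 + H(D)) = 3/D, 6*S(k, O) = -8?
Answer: 3044/3 ≈ 1014.7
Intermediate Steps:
S(k, O) = -4/3 (S(k, O) = (⅙)*(-8) = -4/3)
H(D) = -3 + 1/D (H(D) = -3 + (3/D)/3 = -3 + 1/D)
u(s, l) = 8 (u(s, l) = 7 + 1 = 8)
S(3, -3) + 127*u(H(5), -11) = -4/3 + 127*8 = -4/3 + 1016 = 3044/3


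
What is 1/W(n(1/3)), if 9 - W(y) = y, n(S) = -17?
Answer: 1/26 ≈ 0.038462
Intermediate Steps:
W(y) = 9 - y
1/W(n(1/3)) = 1/(9 - 1*(-17)) = 1/(9 + 17) = 1/26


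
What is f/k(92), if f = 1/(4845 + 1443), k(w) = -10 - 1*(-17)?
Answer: 1/44016 ≈ 2.2719e-5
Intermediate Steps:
k(w) = 7 (k(w) = -10 + 17 = 7)
f = 1/6288 ≈ 0.00015903
f/k(92) = (1/6288)/7 = (1/6288)*(1/7) = 1/44016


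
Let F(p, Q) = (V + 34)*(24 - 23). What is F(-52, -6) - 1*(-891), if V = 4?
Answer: 929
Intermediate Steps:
F(p, Q) = 38 (F(p, Q) = (4 + 34)*(24 - 23) = 38*1 = 38)
F(-52, -6) - 1*(-891) = 38 - 1*(-891) = 38 + 891 = 929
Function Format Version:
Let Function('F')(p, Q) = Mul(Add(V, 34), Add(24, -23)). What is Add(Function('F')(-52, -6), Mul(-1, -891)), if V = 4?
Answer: 929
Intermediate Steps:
Function('F')(p, Q) = 38 (Function('F')(p, Q) = Mul(Add(4, 34), Add(24, -23)) = Mul(38, 1) = 38)
Add(Function('F')(-52, -6), Mul(-1, -891)) = Add(38, Mul(-1, -891)) = Add(38, 891) = 929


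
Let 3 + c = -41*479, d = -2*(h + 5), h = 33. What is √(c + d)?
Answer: I*√19718 ≈ 140.42*I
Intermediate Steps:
d = -76 (d = -2*(33 + 5) = -2*38 = -76)
c = -19642 (c = -3 - 41*479 = -3 - 19639 = -19642)
√(c + d) = √(-19642 - 76) = √(-19718) = I*√19718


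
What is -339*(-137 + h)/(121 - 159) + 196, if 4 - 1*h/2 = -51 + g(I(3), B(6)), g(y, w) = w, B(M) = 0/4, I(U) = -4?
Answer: -1705/38 ≈ -44.868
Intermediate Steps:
B(M) = 0 (B(M) = 0*(¼) = 0)
h = 110 (h = 8 - 2*(-51 + 0) = 8 - 2*(-51) = 8 + 102 = 110)
-339*(-137 + h)/(121 - 159) + 196 = -339*(-137 + 110)/(121 - 159) + 196 = -(-9153)/(-38) + 196 = -(-9153)*(-1)/38 + 196 = -339*27/38 + 196 = -9153/38 + 196 = -1705/38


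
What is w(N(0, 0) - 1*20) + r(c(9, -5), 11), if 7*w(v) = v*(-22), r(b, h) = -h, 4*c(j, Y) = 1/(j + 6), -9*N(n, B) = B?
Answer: 363/7 ≈ 51.857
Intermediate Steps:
N(n, B) = -B/9
c(j, Y) = 1/(4*(6 + j)) (c(j, Y) = 1/(4*(j + 6)) = 1/(4*(6 + j)))
w(v) = -22*v/7 (w(v) = (v*(-22))/7 = (-22*v)/7 = -22*v/7)
w(N(0, 0) - 1*20) + r(c(9, -5), 11) = -22*(-1/9*0 - 1*20)/7 - 1*11 = -22*(0 - 20)/7 - 11 = -22/7*(-20) - 11 = 440/7 - 11 = 363/7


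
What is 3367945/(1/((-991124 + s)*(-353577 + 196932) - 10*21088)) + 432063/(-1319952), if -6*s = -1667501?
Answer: 165551564837460330169379/439984 ≈ 3.7627e+17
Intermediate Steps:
s = 1667501/6 (s = -⅙*(-1667501) = 1667501/6 ≈ 2.7792e+5)
3367945/(1/((-991124 + s)*(-353577 + 196932) - 10*21088)) + 432063/(-1319952) = 3367945/(1/((-991124 + 1667501/6)*(-353577 + 196932) - 10*21088)) + 432063/(-1319952) = 3367945/(1/(-4279243/6*(-156645) - 210880)) + 432063*(-1/1319952) = 3367945/(1/(223440673245/2 - 210880)) - 144021/439984 = 3367945/(1/(223440251485/2)) - 144021/439984 = 3367945/(2/223440251485) - 144021/439984 = 3367945*(223440251485/2) - 144021/439984 = 752534477787648325/2 - 144021/439984 = 165551564837460330169379/439984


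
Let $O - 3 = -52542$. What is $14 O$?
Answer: $-735546$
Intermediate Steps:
$O = -52539$ ($O = 3 - 52542 = -52539$)
$14 O = 14 \left(-52539\right) = -735546$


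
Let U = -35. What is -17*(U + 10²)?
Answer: -1105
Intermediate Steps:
-17*(U + 10²) = -17*(-35 + 10²) = -17*(-35 + 100) = -17*65 = -1105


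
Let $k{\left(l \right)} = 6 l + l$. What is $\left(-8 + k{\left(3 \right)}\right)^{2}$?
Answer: $169$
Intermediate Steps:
$k{\left(l \right)} = 7 l$
$\left(-8 + k{\left(3 \right)}\right)^{2} = \left(-8 + 7 \cdot 3\right)^{2} = \left(-8 + 21\right)^{2} = 13^{2} = 169$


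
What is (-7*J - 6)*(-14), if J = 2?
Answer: 280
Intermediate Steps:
(-7*J - 6)*(-14) = (-7*2 - 6)*(-14) = (-14 - 6)*(-14) = -20*(-14) = 280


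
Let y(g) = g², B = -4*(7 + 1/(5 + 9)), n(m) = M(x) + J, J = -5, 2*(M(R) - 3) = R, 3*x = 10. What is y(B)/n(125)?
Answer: -117612/49 ≈ -2400.2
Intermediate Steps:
x = 10/3 (x = (⅓)*10 = 10/3 ≈ 3.3333)
M(R) = 3 + R/2
n(m) = -⅓ (n(m) = (3 + (½)*(10/3)) - 5 = (3 + 5/3) - 5 = 14/3 - 5 = -⅓)
B = -198/7 (B = -4*(7 + 1/14) = -4*99/14 = -198/7 ≈ -28.286)
y(B)/n(125) = (-198/7)²/(-⅓) = (39204/49)*(-3) = -117612/49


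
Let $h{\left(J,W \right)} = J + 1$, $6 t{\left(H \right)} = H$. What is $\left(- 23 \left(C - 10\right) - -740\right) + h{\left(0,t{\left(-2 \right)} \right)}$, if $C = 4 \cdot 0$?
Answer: $971$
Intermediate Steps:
$t{\left(H \right)} = \frac{H}{6}$
$h{\left(J,W \right)} = 1 + J$
$C = 0$
$\left(- 23 \left(C - 10\right) - -740\right) + h{\left(0,t{\left(-2 \right)} \right)} = \left(- 23 \left(0 - 10\right) - -740\right) + \left(1 + 0\right) = \left(\left(-23\right) \left(-10\right) + \left(-397 + 1137\right)\right) + 1 = \left(230 + 740\right) + 1 = 970 + 1 = 971$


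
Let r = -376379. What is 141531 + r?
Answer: -234848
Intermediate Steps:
141531 + r = 141531 - 376379 = -234848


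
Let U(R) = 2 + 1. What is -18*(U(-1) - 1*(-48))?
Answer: -918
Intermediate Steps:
U(R) = 3
-18*(U(-1) - 1*(-48)) = -18*(3 - 1*(-48)) = -18*(3 + 48) = -18*51 = -918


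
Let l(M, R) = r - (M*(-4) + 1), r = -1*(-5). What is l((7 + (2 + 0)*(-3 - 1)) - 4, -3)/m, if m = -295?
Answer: 16/295 ≈ 0.054237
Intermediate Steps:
r = 5
l(M, R) = 4 + 4*M (l(M, R) = 5 - (M*(-4) + 1) = 5 - (-4*M + 1) = 5 - (1 - 4*M) = 5 + (-1 + 4*M) = 4 + 4*M)
l((7 + (2 + 0)*(-3 - 1)) - 4, -3)/m = (4 + 4*((7 + (2 + 0)*(-3 - 1)) - 4))/(-295) = (4 + 4*((7 + 2*(-4)) - 4))*(-1/295) = (4 + 4*((7 - 8) - 4))*(-1/295) = (4 + 4*(-1 - 4))*(-1/295) = (4 + 4*(-5))*(-1/295) = (4 - 20)*(-1/295) = -16*(-1/295) = 16/295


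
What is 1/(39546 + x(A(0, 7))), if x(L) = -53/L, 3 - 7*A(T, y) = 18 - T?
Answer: 15/593561 ≈ 2.5271e-5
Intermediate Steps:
A(T, y) = -15/7 + T/7 (A(T, y) = 3/7 - (18 - T)/7 = 3/7 + (-18/7 + T/7) = -15/7 + T/7)
1/(39546 + x(A(0, 7))) = 1/(39546 - 53/(-15/7 + (⅐)*0)) = 1/(39546 - 53/(-15/7 + 0)) = 1/(39546 - 53/(-15/7)) = 1/(39546 - 53*(-7/15)) = 1/(39546 + 371/15) = 1/(593561/15) = 15/593561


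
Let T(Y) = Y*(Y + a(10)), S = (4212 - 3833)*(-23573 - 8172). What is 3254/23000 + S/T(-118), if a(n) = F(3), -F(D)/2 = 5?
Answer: -34584002073/43424000 ≈ -796.43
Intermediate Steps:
F(D) = -10 (F(D) = -2*5 = -10)
a(n) = -10
S = -12031355 (S = 379*(-31745) = -12031355)
T(Y) = Y*(-10 + Y) (T(Y) = Y*(Y - 10) = Y*(-10 + Y))
3254/23000 + S/T(-118) = 3254/23000 - 12031355*(-1/(118*(-10 - 118))) = 3254*(1/23000) - 12031355/((-118*(-128))) = 1627/11500 - 12031355/15104 = -34584002073/43424000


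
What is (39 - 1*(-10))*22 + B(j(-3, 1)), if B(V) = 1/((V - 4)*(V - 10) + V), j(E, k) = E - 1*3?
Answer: 166013/154 ≈ 1078.0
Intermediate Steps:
j(E, k) = -3 + E (j(E, k) = E - 3 = -3 + E)
B(V) = 1/(V + (-10 + V)*(-4 + V)) (B(V) = 1/((-4 + V)*(-10 + V) + V) = 1/((-10 + V)*(-4 + V) + V) = 1/(V + (-10 + V)*(-4 + V)))
(39 - 1*(-10))*22 + B(j(-3, 1)) = (39 - 1*(-10))*22 + 1/(40 + (-3 - 3)² - 13*(-3 - 3)) = (39 + 10)*22 + 1/(40 + (-6)² - 13*(-6)) = 49*22 + 1/(40 + 36 + 78) = 1078 + 1/154 = 166013/154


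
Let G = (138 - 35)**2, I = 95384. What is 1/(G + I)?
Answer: 1/105993 ≈ 9.4346e-6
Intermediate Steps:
G = 10609 (G = 103**2 = 10609)
1/(G + I) = 1/(10609 + 95384) = 1/105993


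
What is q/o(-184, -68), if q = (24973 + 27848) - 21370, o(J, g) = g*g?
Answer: 31451/4624 ≈ 6.8017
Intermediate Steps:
o(J, g) = g²
q = 31451 (q = 52821 - 21370 = 31451)
q/o(-184, -68) = 31451/((-68)²) = 31451/4624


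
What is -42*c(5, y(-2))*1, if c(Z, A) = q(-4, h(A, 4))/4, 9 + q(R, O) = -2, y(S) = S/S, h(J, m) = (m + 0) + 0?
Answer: 231/2 ≈ 115.50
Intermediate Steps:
h(J, m) = m (h(J, m) = m + 0 = m)
y(S) = 1
q(R, O) = -11 (q(R, O) = -9 - 2 = -11)
c(Z, A) = -11/4
-42*c(5, y(-2))*1 = -42*(-11/4)*1 = (231/2)*1 = 231/2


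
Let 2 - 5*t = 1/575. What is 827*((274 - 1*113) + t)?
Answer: 383747848/2875 ≈ 1.3348e+5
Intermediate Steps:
t = 1149/2875 (t = 2/5 - 1/5/575 = 2/5 - 1/5*1/575 = 2/5 - 1/2875 = 1149/2875 ≈ 0.39965)
827*((274 - 1*113) + t) = 827*((274 - 1*113) + 1149/2875) = 827*((274 - 113) + 1149/2875) = 827*(161 + 1149/2875) = 827*(464024/2875) = 383747848/2875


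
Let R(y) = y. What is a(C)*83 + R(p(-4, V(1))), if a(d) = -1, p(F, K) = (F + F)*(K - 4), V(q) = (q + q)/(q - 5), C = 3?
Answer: -47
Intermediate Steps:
V(q) = 2*q/(-5 + q) (V(q) = (2*q)/(-5 + q) = 2*q/(-5 + q))
p(F, K) = 2*F*(-4 + K) (p(F, K) = (2*F)*(-4 + K) = 2*F*(-4 + K))
a(C)*83 + R(p(-4, V(1))) = -1*83 + 2*(-4)*(-4 + 2*1/(-5 + 1)) = -83 + 2*(-4)*(-4 + 2*1/(-4)) = -83 + 2*(-4)*(-4 + 2*1*(-¼)) = -83 + 2*(-4)*(-4 - ½) = -83 + 2*(-4)*(-9/2) = -83 + 36 = -47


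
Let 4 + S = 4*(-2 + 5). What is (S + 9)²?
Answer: 289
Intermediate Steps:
S = 8 (S = -4 + 4*(-2 + 5) = -4 + 4*3 = -4 + 12 = 8)
(S + 9)² = (8 + 9)² = 17² = 289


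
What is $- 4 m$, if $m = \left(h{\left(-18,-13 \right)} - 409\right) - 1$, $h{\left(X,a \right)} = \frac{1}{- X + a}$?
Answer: $\frac{8196}{5} \approx 1639.2$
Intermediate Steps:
$h{\left(X,a \right)} = \frac{1}{a - X}$
$m = - \frac{2049}{5}$ ($m = \left(\frac{1}{-13 - -18} - 409\right) - 1 = \left(\frac{1}{-13 + 18} - 409\right) - 1 = \left(\frac{1}{5} - 409\right) - 1 = - \frac{2044}{5} - 1 = - \frac{2049}{5} \approx -409.8$)
$- 4 m = \left(-4\right) \left(- \frac{2049}{5}\right) = \frac{8196}{5}$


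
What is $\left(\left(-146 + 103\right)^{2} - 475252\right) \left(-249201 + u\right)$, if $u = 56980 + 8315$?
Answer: $87061652118$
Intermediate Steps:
$u = 65295$
$\left(\left(-146 + 103\right)^{2} - 475252\right) \left(-249201 + u\right) = \left(\left(-146 + 103\right)^{2} - 475252\right) \left(-249201 + 65295\right) = \left(\left(-43\right)^{2} - 475252\right) \left(-183906\right) = \left(1849 - 475252\right) \left(-183906\right) = \left(-473403\right) \left(-183906\right) = 87061652118$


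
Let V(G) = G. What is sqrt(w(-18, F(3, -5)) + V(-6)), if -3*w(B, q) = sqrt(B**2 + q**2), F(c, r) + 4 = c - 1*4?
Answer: sqrt(-54 - 3*sqrt(349))/3 ≈ 3.4967*I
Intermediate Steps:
F(c, r) = -8 + c (F(c, r) = -4 + (c - 1*4) = -4 + (c - 4) = -4 + (-4 + c) = -8 + c)
w(B, q) = -sqrt(B**2 + q**2)/3
sqrt(w(-18, F(3, -5)) + V(-6)) = sqrt(-sqrt((-18)**2 + (-8 + 3)**2)/3 - 6) = sqrt(-sqrt(324 + (-5)**2)/3 - 6) = sqrt(-sqrt(324 + 25)/3 - 6) = sqrt(-sqrt(349)/3 - 6) = sqrt(-6 - sqrt(349)/3)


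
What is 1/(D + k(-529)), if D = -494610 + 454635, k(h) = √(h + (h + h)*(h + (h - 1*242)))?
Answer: -39975/1596625754 - 23*√2599/1596625754 ≈ -2.5772e-5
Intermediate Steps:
k(h) = √(h + 2*h*(-242 + 2*h)) (k(h) = √(h + (2*h)*(h + (h - 242))) = √(h + (2*h)*(h + (-242 + h))) = √(h + (2*h)*(-242 + 2*h)) = √(h + 2*h*(-242 + 2*h)))
D = -39975
1/(D + k(-529)) = 1/(-39975 + √(-529*(-483 + 4*(-529)))) = 1/(-39975 + √(-529*(-483 - 2116))) = 1/(-39975 + √(-529*(-2599))) = 1/(-39975 + √1374871) = 1/(-39975 + 23*√2599)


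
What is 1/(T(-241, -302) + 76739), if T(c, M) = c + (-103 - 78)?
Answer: 1/76317 ≈ 1.3103e-5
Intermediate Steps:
T(c, M) = -181 + c (T(c, M) = c - 181 = -181 + c)
1/(T(-241, -302) + 76739) = 1/((-181 - 241) + 76739) = 1/(-422 + 76739) = 1/76317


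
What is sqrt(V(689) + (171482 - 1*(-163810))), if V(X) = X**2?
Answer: sqrt(810013) ≈ 900.01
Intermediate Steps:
sqrt(V(689) + (171482 - 1*(-163810))) = sqrt(689**2 + (171482 - 1*(-163810))) = sqrt(474721 + (171482 + 163810)) = sqrt(474721 + 335292) = sqrt(810013)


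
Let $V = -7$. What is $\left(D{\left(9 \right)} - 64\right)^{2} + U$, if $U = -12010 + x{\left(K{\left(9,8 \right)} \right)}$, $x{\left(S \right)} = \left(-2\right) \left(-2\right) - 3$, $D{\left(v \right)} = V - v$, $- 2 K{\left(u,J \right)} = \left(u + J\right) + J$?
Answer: $-5609$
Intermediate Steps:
$K{\left(u,J \right)} = - J - \frac{u}{2}$ ($K{\left(u,J \right)} = - \frac{\left(u + J\right) + J}{2} = - \frac{\left(J + u\right) + J}{2} = - \frac{u + 2 J}{2} = - J - \frac{u}{2}$)
$D{\left(v \right)} = -7 - v$
$x{\left(S \right)} = 1$ ($x{\left(S \right)} = 4 - 3 = 1$)
$U = -12009$ ($U = -12010 + 1 = -12009$)
$\left(D{\left(9 \right)} - 64\right)^{2} + U = \left(\left(-7 - 9\right) - 64\right)^{2} - 12009 = \left(-16 - 64\right)^{2} - 12009 = \left(-80\right)^{2} - 12009 = 6400 - 12009 = -5609$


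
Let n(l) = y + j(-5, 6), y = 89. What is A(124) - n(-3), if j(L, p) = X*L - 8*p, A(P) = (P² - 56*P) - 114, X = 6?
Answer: 8307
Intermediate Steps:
A(P) = -114 + P² - 56*P
j(L, p) = -8*p + 6*L (j(L, p) = 6*L - 8*p = -8*p + 6*L)
n(l) = 11 (n(l) = 89 + (-8*6 + 6*(-5)) = 89 + (-48 - 30) = 89 - 78 = 11)
A(124) - n(-3) = (-114 + 124² - 56*124) - 1*11 = (-114 + 15376 - 6944) - 11 = 8318 - 11 = 8307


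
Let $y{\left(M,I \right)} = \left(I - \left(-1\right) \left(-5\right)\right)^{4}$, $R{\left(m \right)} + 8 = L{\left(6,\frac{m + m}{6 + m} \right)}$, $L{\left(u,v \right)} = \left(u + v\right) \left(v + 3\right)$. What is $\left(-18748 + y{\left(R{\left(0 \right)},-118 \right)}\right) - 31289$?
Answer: $228836604$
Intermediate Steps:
$L{\left(u,v \right)} = \left(3 + v\right) \left(u + v\right)$ ($L{\left(u,v \right)} = \left(u + v\right) \left(3 + v\right) = \left(3 + v\right) \left(u + v\right)$)
$R{\left(m \right)} = 10 + \frac{4 m^{2}}{\left(6 + m\right)^{2}} + \frac{18 m}{6 + m}$ ($R{\left(m \right)} = -8 + \left(\left(\frac{m + m}{6 + m}\right)^{2} + 3 \cdot 6 + 3 \frac{m + m}{6 + m} + 6 \frac{m + m}{6 + m}\right) = -8 + \left(\left(\frac{2 m}{6 + m}\right)^{2} + 18 + 3 \frac{2 m}{6 + m} + 6 \frac{2 m}{6 + m}\right) = -8 + \left(\frac{4 m^{2}}{\left(6 + m\right)^{2}} + 18 + \frac{6 m}{6 + m} + \frac{12 m}{6 + m}\right) = -8 + \left(18 + \frac{4 m^{2}}{\left(6 + m\right)^{2}} + \frac{18 m}{6 + m}\right) = 10 + \frac{4 m^{2}}{\left(6 + m\right)^{2}} + \frac{18 m}{6 + m}$)
$y{\left(M,I \right)} = \left(-5 + I\right)^{4}$ ($y{\left(M,I \right)} = \left(I - 5\right)^{4} = \left(-5 + I\right)^{4}$)
$\left(-18748 + y{\left(R{\left(0 \right)},-118 \right)}\right) - 31289 = \left(-18748 + \left(-5 - 118\right)^{4}\right) - 31289 = \left(-18748 + \left(-123\right)^{4}\right) - 31289 = \left(-18748 + 228886641\right) - 31289 = 228867893 - 31289 = 228836604$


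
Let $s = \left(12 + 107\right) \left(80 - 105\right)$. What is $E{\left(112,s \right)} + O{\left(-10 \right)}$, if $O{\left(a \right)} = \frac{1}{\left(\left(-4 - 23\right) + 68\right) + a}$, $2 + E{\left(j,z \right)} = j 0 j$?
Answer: $- \frac{61}{31} \approx -1.9677$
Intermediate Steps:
$s = -2975$ ($s = 119 \left(-25\right) = -2975$)
$E{\left(j,z \right)} = -2$ ($E{\left(j,z \right)} = -2 + j 0 j = -2 + 0 j = -2 + 0 = -2$)
$O{\left(a \right)} = \frac{1}{41 + a}$ ($O{\left(a \right)} = \frac{1}{\left(-27 + 68\right) + a} = \frac{1}{41 + a}$)
$E{\left(112,s \right)} + O{\left(-10 \right)} = -2 + \frac{1}{41 - 10} = -2 + \frac{1}{31} = - \frac{61}{31}$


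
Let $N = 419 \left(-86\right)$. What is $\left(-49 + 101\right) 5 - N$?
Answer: $36294$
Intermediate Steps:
$N = -36034$
$\left(-49 + 101\right) 5 - N = \left(-49 + 101\right) 5 - -36034 = 52 \cdot 5 + 36034 = 260 + 36034 = 36294$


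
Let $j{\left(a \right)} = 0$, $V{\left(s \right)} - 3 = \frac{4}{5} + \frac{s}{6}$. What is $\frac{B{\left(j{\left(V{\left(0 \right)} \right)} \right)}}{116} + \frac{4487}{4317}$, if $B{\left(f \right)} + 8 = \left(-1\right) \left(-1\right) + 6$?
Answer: $\frac{516175}{500772} \approx 1.0308$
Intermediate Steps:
$V{\left(s \right)} = \frac{19}{5} + \frac{s}{6}$ ($V{\left(s \right)} = 3 + \left(\frac{4}{5} + \frac{s}{6}\right) = \frac{19}{5} + \frac{s}{6}$)
$B{\left(f \right)} = -1$ ($B{\left(f \right)} = -8 + \left(\left(-1\right) \left(-1\right) + 6\right) = -8 + \left(1 + 6\right) = -8 + 7 = -1$)
$\frac{B{\left(j{\left(V{\left(0 \right)} \right)} \right)}}{116} + \frac{4487}{4317} = - \frac{1}{116} + \frac{4487}{4317} = \frac{516175}{500772}$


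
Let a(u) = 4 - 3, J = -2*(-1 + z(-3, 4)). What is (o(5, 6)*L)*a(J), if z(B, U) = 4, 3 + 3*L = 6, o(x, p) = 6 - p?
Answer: 0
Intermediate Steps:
L = 1 (L = -1 + (⅓)*6 = -1 + 2 = 1)
J = -6 (J = -2*(-1 + 4) = -2*3 = -6)
a(u) = 1
(o(5, 6)*L)*a(J) = ((6 - 1*6)*1)*1 = ((6 - 6)*1)*1 = (0*1)*1 = 0*1 = 0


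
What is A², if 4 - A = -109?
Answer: 12769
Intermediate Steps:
A = 113 (A = 4 - 1*(-109) = 4 + 109 = 113)
A² = 113² = 12769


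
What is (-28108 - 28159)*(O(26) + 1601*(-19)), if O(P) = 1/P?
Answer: 44501176431/26 ≈ 1.7116e+9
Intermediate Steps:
(-28108 - 28159)*(O(26) + 1601*(-19)) = (-28108 - 28159)*(1/26 + 1601*(-19)) = -56267*(1/26 - 30419) = -56267*(-790893/26) = 44501176431/26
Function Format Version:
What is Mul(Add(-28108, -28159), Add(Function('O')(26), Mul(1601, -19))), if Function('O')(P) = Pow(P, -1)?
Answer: Rational(44501176431, 26) ≈ 1.7116e+9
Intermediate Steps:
Mul(Add(-28108, -28159), Add(Function('O')(26), Mul(1601, -19))) = Mul(Add(-28108, -28159), Add(Pow(26, -1), Mul(1601, -19))) = Mul(-56267, Add(Rational(1, 26), -30419)) = Mul(-56267, Rational(-790893, 26)) = Rational(44501176431, 26)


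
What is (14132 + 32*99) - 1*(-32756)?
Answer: 50056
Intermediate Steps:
(14132 + 32*99) - 1*(-32756) = (14132 + 3168) + 32756 = 17300 + 32756 = 50056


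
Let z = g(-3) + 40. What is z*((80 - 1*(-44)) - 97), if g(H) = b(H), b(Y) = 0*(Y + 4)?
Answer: 1080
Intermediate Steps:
b(Y) = 0 (b(Y) = 0*(4 + Y) = 0)
g(H) = 0
z = 40 (z = 0 + 40 = 40)
z*((80 - 1*(-44)) - 97) = 40*((80 - 1*(-44)) - 97) = 40*((80 + 44) - 97) = 40*(124 - 97) = 40*27 = 1080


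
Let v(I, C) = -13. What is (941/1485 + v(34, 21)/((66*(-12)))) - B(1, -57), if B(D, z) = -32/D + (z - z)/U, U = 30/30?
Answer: 387883/11880 ≈ 32.650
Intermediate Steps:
U = 1 (U = 30*(1/30) = 1)
B(D, z) = -32/D (B(D, z) = -32/D + (z - z)/1 = -32/D + 0*1 = -32/D + 0 = -32/D)
(941/1485 + v(34, 21)/((66*(-12)))) - B(1, -57) = (941/1485 - 13/(66*(-12))) - (-32)/1 = (941*(1/1485) - 13/(-792)) - (-32) = (941/1485 - 13*(-1/792)) - 1*(-32) = (941/1485 + 13/792) + 32 = 7723/11880 + 32 = 387883/11880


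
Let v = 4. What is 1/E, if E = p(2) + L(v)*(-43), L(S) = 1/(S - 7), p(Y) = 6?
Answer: 3/61 ≈ 0.049180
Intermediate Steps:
L(S) = 1/(-7 + S)
E = 61/3 (E = 6 - 43/(-7 + 4) = 6 - 43/(-3) = 6 - ⅓*(-43) = 6 + 43/3 = 61/3 ≈ 20.333)
1/E = 1/(61/3) = 3/61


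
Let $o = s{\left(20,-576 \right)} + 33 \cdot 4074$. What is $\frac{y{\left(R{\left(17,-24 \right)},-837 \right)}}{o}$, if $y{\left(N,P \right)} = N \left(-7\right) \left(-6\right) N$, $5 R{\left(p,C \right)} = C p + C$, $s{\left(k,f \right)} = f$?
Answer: $\frac{145152}{61975} \approx 2.3421$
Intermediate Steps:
$R{\left(p,C \right)} = \frac{C}{5} + \frac{C p}{5}$ ($R{\left(p,C \right)} = \frac{C p + C}{5} = \frac{C + C p}{5} = \frac{C}{5} + \frac{C p}{5}$)
$y{\left(N,P \right)} = 42 N^{2}$ ($y{\left(N,P \right)} = - 7 N \left(-6\right) N = 42 N N = 42 N^{2}$)
$o = 133866$ ($o = -576 + 33 \cdot 4074 = -576 + 134442 = 133866$)
$\frac{y{\left(R{\left(17,-24 \right)},-837 \right)}}{o} = \frac{42 \left(\frac{1}{5} \left(-24\right) \left(1 + 17\right)\right)^{2}}{133866} = 42 \left(\frac{1}{5} \left(-24\right) 18\right)^{2} \cdot \frac{1}{133866} = 42 \left(- \frac{432}{5}\right)^{2} \cdot \frac{1}{133866} = 42 \cdot \frac{186624}{25} \cdot \frac{1}{133866} = \frac{7838208}{25} \cdot \frac{1}{133866} = \frac{145152}{61975}$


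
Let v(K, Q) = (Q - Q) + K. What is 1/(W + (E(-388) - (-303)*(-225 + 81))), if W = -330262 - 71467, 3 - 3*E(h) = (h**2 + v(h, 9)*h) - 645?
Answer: -3/1636523 ≈ -1.8332e-6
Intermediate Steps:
v(K, Q) = K (v(K, Q) = 0 + K = K)
E(h) = 216 - 2*h**2/3 (E(h) = 1 - ((h**2 + h*h) - 645)/3 = 1 - ((h**2 + h**2) - 645)/3 = 1 - (2*h**2 - 645)/3 = 1 - (-645 + 2*h**2)/3 = 1 + (215 - 2*h**2/3) = 216 - 2*h**2/3)
W = -401729
1/(W + (E(-388) - (-303)*(-225 + 81))) = 1/(-401729 + ((216 - 2/3*(-388)**2) - (-303)*(-225 + 81))) = 1/(-401729 + ((216 - 2/3*150544) - (-303)*(-144))) = 1/(-401729 + ((216 - 301088/3) - 1*43632)) = 1/(-401729 + (-300440/3 - 43632)) = 1/(-401729 - 431336/3) = 1/(-1636523/3) = -3/1636523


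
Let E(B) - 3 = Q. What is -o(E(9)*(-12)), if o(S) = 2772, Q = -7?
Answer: -2772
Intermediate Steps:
E(B) = -4 (E(B) = 3 - 7 = -4)
-o(E(9)*(-12)) = -1*2772 = -2772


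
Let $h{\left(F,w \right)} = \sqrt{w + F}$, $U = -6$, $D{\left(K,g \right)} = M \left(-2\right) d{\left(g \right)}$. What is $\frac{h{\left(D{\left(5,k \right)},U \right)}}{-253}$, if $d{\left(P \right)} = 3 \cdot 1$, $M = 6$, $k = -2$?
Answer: $- \frac{i \sqrt{42}}{253} \approx - 0.025616 i$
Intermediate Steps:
$d{\left(P \right)} = 3$
$D{\left(K,g \right)} = -36$ ($D{\left(K,g \right)} = 6 \left(-2\right) 3 = \left(-12\right) 3 = -36$)
$h{\left(F,w \right)} = \sqrt{F + w}$
$\frac{h{\left(D{\left(5,k \right)},U \right)}}{-253} = \frac{\sqrt{-36 - 6}}{-253} = \sqrt{-42} \left(- \frac{1}{253}\right) = i \sqrt{42} \left(- \frac{1}{253}\right) = - \frac{i \sqrt{42}}{253}$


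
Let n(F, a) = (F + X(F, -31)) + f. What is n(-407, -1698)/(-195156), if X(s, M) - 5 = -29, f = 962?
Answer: -59/21684 ≈ -0.0027209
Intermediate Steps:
X(s, M) = -24 (X(s, M) = 5 - 29 = -24)
n(F, a) = 938 + F (n(F, a) = (F - 24) + 962 = (-24 + F) + 962 = 938 + F)
n(-407, -1698)/(-195156) = (938 - 407)/(-195156) = 531*(-1/195156) = -59/21684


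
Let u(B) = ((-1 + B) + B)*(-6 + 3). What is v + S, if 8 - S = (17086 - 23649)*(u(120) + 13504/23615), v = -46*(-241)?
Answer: -110773809103/23615 ≈ -4.6908e+6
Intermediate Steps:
v = 11086
u(B) = 3 - 6*B (u(B) = (-1 + 2*B)*(-3) = 3 - 6*B)
S = -111035604993/23615 (S = 8 - (17086 - 23649)*((3 - 6*120) + 13504/23615) = 8 - (-6563)*((3 - 720) + 13504*(1/23615)) = 8 - (-6563)*(-717 + 13504/23615) = 8 - (-6563)*(-16918451)/23615 = 8 - 1*111035793913/23615 = 8 - 111035793913/23615 = -111035604993/23615 ≈ -4.7019e+6)
v + S = 11086 - 111035604993/23615 = -110773809103/23615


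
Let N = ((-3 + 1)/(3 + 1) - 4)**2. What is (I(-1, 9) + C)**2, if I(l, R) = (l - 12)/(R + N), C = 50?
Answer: 198916/81 ≈ 2455.8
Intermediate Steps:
N = 81/4 (N = (-2/4 - 4)**2 = (-2*1/4 - 4)**2 = (-1/2 - 4)**2 = (-9/2)**2 = 81/4 ≈ 20.250)
I(l, R) = (-12 + l)/(81/4 + R) (I(l, R) = (l - 12)/(R + 81/4) = (-12 + l)/(81/4 + R))
(I(-1, 9) + C)**2 = (4*(-12 - 1)/(81 + 4*9) + 50)**2 = (4*(-13)/(81 + 36) + 50)**2 = (4*(-13)/117 + 50)**2 = (4*(1/117)*(-13) + 50)**2 = (-4/9 + 50)**2 = (446/9)**2 = 198916/81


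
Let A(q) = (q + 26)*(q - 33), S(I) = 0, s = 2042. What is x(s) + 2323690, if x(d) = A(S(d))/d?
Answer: 2372487061/1021 ≈ 2.3237e+6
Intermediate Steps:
A(q) = (-33 + q)*(26 + q) (A(q) = (26 + q)*(-33 + q) = (-33 + q)*(26 + q))
x(d) = -858/d (x(d) = (-858 + 0**2 - 7*0)/d = (-858 + 0 + 0)/d = -858/d)
x(s) + 2323690 = -858/2042 + 2323690 = -858*1/2042 + 2323690 = -429/1021 + 2323690 = 2372487061/1021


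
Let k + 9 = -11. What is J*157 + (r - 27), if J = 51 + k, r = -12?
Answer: 4828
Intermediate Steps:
k = -20 (k = -9 - 11 = -20)
J = 31 (J = 51 - 20 = 31)
J*157 + (r - 27) = 31*157 + (-12 - 27) = 4867 - 39 = 4828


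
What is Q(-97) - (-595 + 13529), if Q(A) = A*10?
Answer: -13904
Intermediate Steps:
Q(A) = 10*A
Q(-97) - (-595 + 13529) = 10*(-97) - (-595 + 13529) = -970 - 1*12934 = -970 - 12934 = -13904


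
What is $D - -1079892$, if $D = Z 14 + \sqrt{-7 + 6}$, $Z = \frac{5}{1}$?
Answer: $1079962 + i \approx 1.08 \cdot 10^{6} + 1.0 i$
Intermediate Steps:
$Z = 5$ ($Z = 5 \cdot 1 = 5$)
$D = 70 + i$ ($D = 5 \cdot 14 + \sqrt{-7 + 6} = 70 + \sqrt{-1} = 70 + i \approx 70.0 + 1.0 i$)
$D - -1079892 = \left(70 + i\right) - -1079892 = \left(70 + i\right) + 1079892 = 1079962 + i$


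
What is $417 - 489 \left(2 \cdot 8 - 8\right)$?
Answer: $-3495$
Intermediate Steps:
$417 - 489 \left(2 \cdot 8 - 8\right) = 417 - 489 \left(16 - 8\right) = 417 - 3912 = -3495$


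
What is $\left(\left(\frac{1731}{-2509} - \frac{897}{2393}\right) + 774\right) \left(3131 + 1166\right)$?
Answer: $\frac{19941224467254}{6004037} \approx 3.3213 \cdot 10^{6}$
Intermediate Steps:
$\left(\left(\frac{1731}{-2509} - \frac{897}{2393}\right) + 774\right) \left(3131 + 1166\right) = \left(\left(1731 \left(- \frac{1}{2509}\right) - \frac{897}{2393}\right) + 774\right) 4297 = \left(\left(- \frac{1731}{2509} - \frac{897}{2393}\right) + 774\right) 4297 = \left(- \frac{6392856}{6004037} + 774\right) 4297 = \frac{4640731782}{6004037} \cdot 4297 = \frac{19941224467254}{6004037}$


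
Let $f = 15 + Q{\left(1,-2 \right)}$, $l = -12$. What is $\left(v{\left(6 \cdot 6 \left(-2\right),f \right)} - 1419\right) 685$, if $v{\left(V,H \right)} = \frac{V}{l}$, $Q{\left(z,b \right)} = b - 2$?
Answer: $-967905$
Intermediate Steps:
$Q{\left(z,b \right)} = -2 + b$
$f = 11$ ($f = 15 - 4 = 11$)
$v{\left(V,H \right)} = - \frac{V}{12}$ ($v{\left(V,H \right)} = \frac{V}{-12} = V \left(- \frac{1}{12}\right) = - \frac{V}{12}$)
$\left(v{\left(6 \cdot 6 \left(-2\right),f \right)} - 1419\right) 685 = \left(- \frac{6 \cdot 6 \left(-2\right)}{12} - 1419\right) 685 = \left(- \frac{36 \left(-2\right)}{12} - 1419\right) 685 = \left(\left(- \frac{1}{12}\right) \left(-72\right) - 1419\right) 685 = \left(6 - 1419\right) 685 = \left(-1413\right) 685 = -967905$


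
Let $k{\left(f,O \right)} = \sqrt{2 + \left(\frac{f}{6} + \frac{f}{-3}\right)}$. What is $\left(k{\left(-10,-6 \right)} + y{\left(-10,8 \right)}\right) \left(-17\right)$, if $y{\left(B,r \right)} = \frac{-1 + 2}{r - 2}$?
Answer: $- \frac{17}{6} - \frac{17 \sqrt{33}}{3} \approx -35.386$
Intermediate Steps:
$y{\left(B,r \right)} = \frac{1}{-2 + r}$ ($y{\left(B,r \right)} = 1 \frac{1}{-2 + r} = \frac{1}{-2 + r}$)
$k{\left(f,O \right)} = \sqrt{2 - \frac{f}{6}}$ ($k{\left(f,O \right)} = \sqrt{2 + \left(f \frac{1}{6} + f \left(- \frac{1}{3}\right)\right)} = \sqrt{2 + \left(\frac{f}{6} - \frac{f}{3}\right)} = \sqrt{2 - \frac{f}{6}}$)
$\left(k{\left(-10,-6 \right)} + y{\left(-10,8 \right)}\right) \left(-17\right) = \left(\frac{\sqrt{72 - -60}}{6} + \frac{1}{-2 + 8}\right) \left(-17\right) = \left(\frac{\sqrt{72 + 60}}{6} + \frac{1}{6}\right) \left(-17\right) = \left(\frac{\sqrt{132}}{6} + \frac{1}{6}\right) \left(-17\right) = \left(\frac{2 \sqrt{33}}{6} + \frac{1}{6}\right) \left(-17\right) = \left(\frac{\sqrt{33}}{3} + \frac{1}{6}\right) \left(-17\right) = \left(\frac{1}{6} + \frac{\sqrt{33}}{3}\right) \left(-17\right) = - \frac{17}{6} - \frac{17 \sqrt{33}}{3}$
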